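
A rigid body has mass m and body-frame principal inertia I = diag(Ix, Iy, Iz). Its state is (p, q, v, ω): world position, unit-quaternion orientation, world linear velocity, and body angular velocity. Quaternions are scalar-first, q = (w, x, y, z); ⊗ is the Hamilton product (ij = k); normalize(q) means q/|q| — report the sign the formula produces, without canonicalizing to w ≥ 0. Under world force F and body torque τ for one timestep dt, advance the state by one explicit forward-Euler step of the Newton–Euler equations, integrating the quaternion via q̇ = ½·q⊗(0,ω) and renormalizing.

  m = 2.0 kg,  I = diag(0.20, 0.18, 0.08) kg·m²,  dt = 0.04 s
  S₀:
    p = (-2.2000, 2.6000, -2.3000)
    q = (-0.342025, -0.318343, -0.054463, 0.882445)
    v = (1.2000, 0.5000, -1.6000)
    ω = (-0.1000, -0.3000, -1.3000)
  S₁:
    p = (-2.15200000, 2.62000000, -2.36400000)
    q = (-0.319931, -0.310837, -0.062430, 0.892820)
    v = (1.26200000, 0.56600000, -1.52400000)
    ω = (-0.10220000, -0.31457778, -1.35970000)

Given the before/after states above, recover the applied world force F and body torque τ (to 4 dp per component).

ω₁ − ω₀ = (-0.00220000, -0.01457778, -0.05970000)
ω₀×(Iω₀) = (-0.0390, 0.0156, -0.0006)
τ = I·(Δω/dt) + ω₀×(Iω₀) = (-0.0500, -0.0500, -0.1200)
velocity change Δv = (0.06200000, 0.06600000, 0.07600000)
m·(v₁−v₀)/dt = (3.1000, 3.3000, 3.8000)

F = (3.1000, 3.3000, 3.8000)
τ = (-0.0500, -0.0500, -0.1200)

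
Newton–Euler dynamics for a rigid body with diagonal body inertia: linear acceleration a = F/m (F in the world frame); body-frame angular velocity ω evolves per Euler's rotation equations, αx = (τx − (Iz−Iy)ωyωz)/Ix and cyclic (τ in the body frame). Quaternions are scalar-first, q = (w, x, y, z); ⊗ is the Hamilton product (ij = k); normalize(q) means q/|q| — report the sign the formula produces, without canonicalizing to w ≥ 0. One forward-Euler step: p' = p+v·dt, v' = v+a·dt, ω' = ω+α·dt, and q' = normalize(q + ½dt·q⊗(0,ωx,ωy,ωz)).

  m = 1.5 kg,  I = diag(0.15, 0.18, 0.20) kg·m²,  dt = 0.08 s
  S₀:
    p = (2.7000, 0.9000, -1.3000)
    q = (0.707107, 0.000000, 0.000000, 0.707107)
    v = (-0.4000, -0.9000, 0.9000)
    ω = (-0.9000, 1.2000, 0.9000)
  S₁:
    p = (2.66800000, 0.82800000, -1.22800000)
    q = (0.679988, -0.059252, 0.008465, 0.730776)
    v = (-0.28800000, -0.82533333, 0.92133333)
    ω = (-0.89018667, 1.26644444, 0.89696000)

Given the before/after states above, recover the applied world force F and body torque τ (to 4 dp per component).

Δω = ω₁−ω₀ = (0.00981333, 0.06644444, -0.00304000)
gyro term ω₀×Iω₀ = (0.0216, 0.0405, -0.0324)
applied torque τ = (0.0400, 0.1900, -0.0400)
v₁ − v₀ = (0.11200000, 0.07466667, 0.02133333)
F = m·Δv/dt = (2.1000, 1.4000, 0.4000)

F = (2.1000, 1.4000, 0.4000)
τ = (0.0400, 0.1900, -0.0400)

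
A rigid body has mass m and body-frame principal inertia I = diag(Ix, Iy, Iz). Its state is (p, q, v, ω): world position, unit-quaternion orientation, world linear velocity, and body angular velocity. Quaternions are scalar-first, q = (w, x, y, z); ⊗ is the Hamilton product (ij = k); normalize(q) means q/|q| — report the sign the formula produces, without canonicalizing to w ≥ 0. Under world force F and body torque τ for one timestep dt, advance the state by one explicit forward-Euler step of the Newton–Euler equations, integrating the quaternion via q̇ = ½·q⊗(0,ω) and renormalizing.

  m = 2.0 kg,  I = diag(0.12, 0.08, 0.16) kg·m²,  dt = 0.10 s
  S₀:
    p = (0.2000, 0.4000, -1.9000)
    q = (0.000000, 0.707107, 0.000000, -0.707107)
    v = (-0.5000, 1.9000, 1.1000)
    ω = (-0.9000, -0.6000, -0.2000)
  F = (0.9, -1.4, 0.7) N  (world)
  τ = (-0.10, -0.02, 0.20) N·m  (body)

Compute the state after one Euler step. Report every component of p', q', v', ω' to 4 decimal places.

linear accel F/m = (0.4500, -0.7000, 0.3500)
p' = p + v·dt = (0.1500, 0.5900, -1.7900)
v + (F/m)dt = (-0.4550, 1.8300, 1.1350)
(τ − ω×Iω)/I = (-0.9133, -0.1600, 1.3850)
ω + α·dt = (-0.9913, -0.6160, -0.0615)
Hamilton product q⊗(0,ω) = (0.4949749, -0.4242642, 0.7778177, -0.4242642)
q' = normalize(q + ½dt·q⊗(0,ω)) = (0.0247, 0.6849, 0.0388, -0.7272)

p' = (0.1500, 0.5900, -1.7900)
q' = (0.0247, 0.6849, 0.0388, -0.7272)
v' = (-0.4550, 1.8300, 1.1350)
ω' = (-0.9913, -0.6160, -0.0615)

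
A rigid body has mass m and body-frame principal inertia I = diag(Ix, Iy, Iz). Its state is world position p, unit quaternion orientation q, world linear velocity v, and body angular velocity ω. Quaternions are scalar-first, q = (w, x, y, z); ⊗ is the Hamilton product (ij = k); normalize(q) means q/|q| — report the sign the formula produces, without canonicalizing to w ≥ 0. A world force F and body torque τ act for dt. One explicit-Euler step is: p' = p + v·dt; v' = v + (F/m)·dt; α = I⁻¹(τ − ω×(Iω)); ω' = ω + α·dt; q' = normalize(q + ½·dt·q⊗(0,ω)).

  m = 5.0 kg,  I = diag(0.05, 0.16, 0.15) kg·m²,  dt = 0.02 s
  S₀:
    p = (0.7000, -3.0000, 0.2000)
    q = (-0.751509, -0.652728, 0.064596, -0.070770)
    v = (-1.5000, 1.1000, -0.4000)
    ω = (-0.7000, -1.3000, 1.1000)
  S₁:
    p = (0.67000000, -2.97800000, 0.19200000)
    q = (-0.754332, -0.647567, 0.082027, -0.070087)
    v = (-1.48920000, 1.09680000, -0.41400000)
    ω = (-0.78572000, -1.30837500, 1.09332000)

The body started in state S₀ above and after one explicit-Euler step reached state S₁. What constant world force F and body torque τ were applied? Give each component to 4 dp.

F = (2.7000, -0.8000, -3.5000)
τ = (-0.2000, 0.0100, 0.0500)

Δω = ω₁−ω₀ = (-0.08572000, -0.00837500, -0.00668000)
gyro term ω₀×Iω₀ = (0.0143, 0.0770, 0.1001)
I·α + gyro = (-0.2000, 0.0100, 0.0500)
v₁ − v₀ = (0.01080000, -0.00320000, -0.01400000)
F = m·Δv/dt = (2.7000, -0.8000, -3.5000)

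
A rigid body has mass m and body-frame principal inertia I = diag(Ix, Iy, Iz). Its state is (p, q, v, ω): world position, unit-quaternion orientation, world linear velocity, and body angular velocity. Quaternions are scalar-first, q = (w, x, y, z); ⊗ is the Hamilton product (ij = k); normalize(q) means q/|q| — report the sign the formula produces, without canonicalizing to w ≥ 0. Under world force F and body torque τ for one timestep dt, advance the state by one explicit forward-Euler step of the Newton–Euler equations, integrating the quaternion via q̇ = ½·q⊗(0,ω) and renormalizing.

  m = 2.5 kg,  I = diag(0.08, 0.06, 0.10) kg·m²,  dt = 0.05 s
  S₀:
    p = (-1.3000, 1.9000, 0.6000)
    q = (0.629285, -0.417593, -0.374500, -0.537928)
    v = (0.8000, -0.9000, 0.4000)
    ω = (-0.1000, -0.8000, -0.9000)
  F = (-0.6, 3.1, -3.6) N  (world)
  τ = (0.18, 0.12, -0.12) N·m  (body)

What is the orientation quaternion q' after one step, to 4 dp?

q' = (0.6084, -0.4213, -0.3950, -0.5444)

q⊗(0,ω) = (-0.8254945, -0.1562209, -0.8254689, -0.2697321)
updated quaternion q' = (0.6084, -0.4213, -0.3950, -0.5444)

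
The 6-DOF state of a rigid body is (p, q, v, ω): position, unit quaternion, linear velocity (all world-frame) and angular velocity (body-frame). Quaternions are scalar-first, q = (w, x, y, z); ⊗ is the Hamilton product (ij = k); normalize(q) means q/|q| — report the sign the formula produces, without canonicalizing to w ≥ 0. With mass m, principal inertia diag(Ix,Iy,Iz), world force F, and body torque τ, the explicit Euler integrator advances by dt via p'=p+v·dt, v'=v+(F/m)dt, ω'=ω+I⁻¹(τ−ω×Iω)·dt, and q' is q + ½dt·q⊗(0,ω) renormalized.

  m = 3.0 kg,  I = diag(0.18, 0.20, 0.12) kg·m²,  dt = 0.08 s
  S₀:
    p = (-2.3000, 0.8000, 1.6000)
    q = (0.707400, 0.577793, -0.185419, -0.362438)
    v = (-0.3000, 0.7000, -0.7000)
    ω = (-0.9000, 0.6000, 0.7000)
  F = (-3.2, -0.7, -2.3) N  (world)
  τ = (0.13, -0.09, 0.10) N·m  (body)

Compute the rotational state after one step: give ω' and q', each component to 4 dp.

gyro term ω×Iω = (-0.0336, -0.0378, -0.0108)
α = I⁻¹(τ − ω×Iω) = (0.9089, -0.2610, 0.9233)
new body rate ω' = (-0.8273, 0.5791, 0.7739)
q⊗(0,ω) = (0.8849717, -0.5489905, 0.3461791, 0.6749787)
updated quaternion q' = (0.7418, 0.5551, -0.1713, -0.3350)

ω' = (-0.8273, 0.5791, 0.7739)
q' = (0.7418, 0.5551, -0.1713, -0.3350)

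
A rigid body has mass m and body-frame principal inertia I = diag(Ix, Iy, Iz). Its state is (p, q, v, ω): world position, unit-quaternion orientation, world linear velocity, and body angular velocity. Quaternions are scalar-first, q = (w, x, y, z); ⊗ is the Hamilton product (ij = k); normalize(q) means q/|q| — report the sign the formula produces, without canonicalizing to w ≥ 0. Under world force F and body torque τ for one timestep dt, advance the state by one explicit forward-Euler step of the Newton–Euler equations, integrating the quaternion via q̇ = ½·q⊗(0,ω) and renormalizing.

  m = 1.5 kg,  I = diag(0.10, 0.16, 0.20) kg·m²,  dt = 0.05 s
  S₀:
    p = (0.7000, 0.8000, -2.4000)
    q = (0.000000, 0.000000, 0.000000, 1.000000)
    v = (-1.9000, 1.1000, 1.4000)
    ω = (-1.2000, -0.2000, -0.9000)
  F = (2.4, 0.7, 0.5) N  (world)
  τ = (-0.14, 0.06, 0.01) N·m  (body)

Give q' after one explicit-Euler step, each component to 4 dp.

q' = (0.0225, 0.0050, -0.0300, 0.9993)

Hamilton product q⊗(0,ω) = (0.9000000, 0.2000000, -1.2000000, 0.0000000)
updated quaternion q' = (0.0225, 0.0050, -0.0300, 0.9993)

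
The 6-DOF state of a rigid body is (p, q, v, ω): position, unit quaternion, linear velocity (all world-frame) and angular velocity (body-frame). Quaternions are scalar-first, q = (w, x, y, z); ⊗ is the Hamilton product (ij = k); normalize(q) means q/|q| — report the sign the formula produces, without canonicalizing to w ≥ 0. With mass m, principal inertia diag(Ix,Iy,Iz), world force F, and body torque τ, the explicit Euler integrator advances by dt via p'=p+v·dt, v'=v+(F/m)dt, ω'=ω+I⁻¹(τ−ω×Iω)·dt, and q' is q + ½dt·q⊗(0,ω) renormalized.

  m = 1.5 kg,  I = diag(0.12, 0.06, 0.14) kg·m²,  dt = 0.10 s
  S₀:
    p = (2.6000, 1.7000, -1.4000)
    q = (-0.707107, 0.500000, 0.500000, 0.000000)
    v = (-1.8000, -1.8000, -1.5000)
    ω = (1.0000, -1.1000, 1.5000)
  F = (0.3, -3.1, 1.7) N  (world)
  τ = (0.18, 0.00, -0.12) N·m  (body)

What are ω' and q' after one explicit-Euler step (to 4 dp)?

precession coupling ω×(Iω) = (-0.1320, -0.0300, 0.0660)
(τ − ω×Iω)/I = (2.6000, 0.5000, -1.3286)
ω' = ω + α·dt = (1.2600, -1.0500, 1.3671)
Hamilton product q⊗(0,ω) = (0.0500000, 0.0428930, 0.0278177, -2.1106605)
q' = normalize(q + ½dt·q⊗(0,ω)) = (-0.7007, 0.4994, 0.4986, -0.1049)

ω' = (1.2600, -1.0500, 1.3671)
q' = (-0.7007, 0.4994, 0.4986, -0.1049)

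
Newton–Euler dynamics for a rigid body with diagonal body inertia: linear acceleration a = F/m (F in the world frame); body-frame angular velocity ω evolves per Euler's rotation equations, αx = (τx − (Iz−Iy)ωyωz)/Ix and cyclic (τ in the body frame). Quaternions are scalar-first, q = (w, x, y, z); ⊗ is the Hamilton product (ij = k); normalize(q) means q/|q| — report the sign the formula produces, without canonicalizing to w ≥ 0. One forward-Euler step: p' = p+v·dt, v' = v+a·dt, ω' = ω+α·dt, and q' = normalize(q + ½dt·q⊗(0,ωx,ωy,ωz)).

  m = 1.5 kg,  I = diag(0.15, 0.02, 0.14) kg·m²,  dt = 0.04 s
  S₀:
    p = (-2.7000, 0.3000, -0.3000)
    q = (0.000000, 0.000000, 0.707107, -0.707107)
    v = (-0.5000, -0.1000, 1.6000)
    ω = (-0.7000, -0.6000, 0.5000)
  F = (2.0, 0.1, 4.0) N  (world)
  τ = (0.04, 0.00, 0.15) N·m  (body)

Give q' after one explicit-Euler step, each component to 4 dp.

q' = (0.0156, -0.0014, 0.7168, -0.6971)

q⊗(0,ω) = (0.7778177, -0.0707107, 0.4949749, 0.4949749)
updated quaternion q' = (0.0156, -0.0014, 0.7168, -0.6971)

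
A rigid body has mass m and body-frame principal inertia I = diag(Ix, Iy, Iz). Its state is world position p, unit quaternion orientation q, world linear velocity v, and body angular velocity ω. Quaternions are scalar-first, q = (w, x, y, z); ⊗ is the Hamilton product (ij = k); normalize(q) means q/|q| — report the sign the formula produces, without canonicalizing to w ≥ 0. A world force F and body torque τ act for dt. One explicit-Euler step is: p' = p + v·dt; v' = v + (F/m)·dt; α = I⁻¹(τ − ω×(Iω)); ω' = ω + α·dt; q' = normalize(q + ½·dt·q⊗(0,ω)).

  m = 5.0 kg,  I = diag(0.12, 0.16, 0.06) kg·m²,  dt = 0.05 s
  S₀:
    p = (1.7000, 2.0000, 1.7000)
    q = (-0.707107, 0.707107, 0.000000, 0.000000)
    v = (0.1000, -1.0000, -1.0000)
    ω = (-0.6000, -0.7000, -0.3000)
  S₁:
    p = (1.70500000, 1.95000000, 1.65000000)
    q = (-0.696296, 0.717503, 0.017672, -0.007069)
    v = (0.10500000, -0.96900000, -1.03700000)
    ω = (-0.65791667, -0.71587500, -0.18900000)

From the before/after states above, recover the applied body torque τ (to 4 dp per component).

τ = (-0.1600, -0.0400, 0.1500)

ω₁ − ω₀ = (-0.05791667, -0.01587500, 0.11100000)
I·α + gyro = (-0.1600, -0.0400, 0.1500)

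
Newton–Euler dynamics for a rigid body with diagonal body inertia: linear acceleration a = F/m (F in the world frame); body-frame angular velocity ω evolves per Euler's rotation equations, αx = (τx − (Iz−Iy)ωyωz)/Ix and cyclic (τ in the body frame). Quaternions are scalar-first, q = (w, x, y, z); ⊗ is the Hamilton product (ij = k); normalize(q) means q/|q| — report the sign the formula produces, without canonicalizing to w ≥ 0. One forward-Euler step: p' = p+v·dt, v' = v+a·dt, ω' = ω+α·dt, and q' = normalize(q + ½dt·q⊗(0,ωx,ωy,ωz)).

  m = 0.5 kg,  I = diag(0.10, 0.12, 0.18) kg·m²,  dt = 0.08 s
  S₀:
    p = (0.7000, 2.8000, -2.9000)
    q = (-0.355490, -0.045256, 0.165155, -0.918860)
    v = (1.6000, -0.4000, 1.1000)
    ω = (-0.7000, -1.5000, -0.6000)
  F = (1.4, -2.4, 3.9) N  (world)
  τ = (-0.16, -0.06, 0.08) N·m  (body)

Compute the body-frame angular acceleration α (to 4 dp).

precession coupling ω×(Iω) = (0.0540, -0.0336, 0.0210)
angular accel α = (-2.1400, -0.2200, 0.3278)

α = (-2.1400, -0.2200, 0.3278)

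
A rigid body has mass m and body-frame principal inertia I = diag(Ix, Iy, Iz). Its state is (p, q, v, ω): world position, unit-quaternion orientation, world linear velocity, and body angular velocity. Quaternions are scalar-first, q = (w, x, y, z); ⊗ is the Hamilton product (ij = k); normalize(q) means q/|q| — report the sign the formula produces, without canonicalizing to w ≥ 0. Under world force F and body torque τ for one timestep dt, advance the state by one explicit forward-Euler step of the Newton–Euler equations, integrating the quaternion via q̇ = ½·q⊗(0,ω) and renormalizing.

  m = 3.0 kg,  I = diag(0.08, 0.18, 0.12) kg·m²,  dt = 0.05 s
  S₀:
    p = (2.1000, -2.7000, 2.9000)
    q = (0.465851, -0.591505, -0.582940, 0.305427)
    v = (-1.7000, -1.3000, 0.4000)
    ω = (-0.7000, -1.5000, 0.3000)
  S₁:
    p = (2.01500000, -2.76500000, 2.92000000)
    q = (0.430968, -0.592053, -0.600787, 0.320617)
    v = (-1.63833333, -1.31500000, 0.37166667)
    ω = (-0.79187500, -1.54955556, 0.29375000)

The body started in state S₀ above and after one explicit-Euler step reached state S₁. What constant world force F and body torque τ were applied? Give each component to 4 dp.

F = (3.7000, -0.9000, -1.7000)
τ = (-0.1200, -0.1700, 0.0900)

ω₁ − ω₀ = (-0.09187500, -0.04955556, -0.00625000)
gyro term ω₀×Iω₀ = (0.0270, 0.0084, 0.1050)
applied torque τ = (-0.1200, -0.1700, 0.0900)
Δv = v₁−v₀ = (0.06166667, -0.01500000, -0.02833333)
m·(v₁−v₀)/dt = (3.7000, -0.9000, -1.7000)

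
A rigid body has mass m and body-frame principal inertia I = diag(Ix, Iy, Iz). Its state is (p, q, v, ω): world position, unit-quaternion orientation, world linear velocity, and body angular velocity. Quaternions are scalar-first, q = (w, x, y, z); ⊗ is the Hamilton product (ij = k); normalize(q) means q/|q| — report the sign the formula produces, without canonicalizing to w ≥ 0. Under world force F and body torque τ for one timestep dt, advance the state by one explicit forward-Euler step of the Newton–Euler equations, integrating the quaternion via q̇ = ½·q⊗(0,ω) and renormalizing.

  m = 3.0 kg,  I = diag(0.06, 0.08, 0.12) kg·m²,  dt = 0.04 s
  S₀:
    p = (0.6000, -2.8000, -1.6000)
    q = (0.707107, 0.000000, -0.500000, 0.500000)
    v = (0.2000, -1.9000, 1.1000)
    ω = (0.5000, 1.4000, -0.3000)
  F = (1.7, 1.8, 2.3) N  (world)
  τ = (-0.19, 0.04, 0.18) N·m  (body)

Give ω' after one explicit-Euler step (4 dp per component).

α = I⁻¹(τ − ω×Iω) = (-2.8867, 0.3875, 1.3833)
new body rate ω' = (0.3845, 1.4155, -0.2447)

ω' = (0.3845, 1.4155, -0.2447)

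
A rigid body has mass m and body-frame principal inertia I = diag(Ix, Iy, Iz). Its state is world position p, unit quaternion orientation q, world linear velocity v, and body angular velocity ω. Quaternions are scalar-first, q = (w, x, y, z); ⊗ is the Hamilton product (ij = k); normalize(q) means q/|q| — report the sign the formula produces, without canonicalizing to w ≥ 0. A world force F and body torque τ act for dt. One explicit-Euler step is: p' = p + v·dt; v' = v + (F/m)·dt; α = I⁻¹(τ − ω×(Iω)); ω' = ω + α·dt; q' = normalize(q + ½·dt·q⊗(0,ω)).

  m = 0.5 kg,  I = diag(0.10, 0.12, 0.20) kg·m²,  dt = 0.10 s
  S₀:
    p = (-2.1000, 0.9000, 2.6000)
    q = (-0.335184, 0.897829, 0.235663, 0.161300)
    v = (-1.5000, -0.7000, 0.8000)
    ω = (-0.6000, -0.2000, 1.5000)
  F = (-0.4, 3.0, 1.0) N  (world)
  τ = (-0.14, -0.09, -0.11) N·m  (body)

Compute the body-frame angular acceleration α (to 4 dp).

gyro term ω×Iω = (-0.0240, 0.0900, 0.0024)
angular accel α = (-1.1600, -1.5000, -0.5620)

α = (-1.1600, -1.5000, -0.5620)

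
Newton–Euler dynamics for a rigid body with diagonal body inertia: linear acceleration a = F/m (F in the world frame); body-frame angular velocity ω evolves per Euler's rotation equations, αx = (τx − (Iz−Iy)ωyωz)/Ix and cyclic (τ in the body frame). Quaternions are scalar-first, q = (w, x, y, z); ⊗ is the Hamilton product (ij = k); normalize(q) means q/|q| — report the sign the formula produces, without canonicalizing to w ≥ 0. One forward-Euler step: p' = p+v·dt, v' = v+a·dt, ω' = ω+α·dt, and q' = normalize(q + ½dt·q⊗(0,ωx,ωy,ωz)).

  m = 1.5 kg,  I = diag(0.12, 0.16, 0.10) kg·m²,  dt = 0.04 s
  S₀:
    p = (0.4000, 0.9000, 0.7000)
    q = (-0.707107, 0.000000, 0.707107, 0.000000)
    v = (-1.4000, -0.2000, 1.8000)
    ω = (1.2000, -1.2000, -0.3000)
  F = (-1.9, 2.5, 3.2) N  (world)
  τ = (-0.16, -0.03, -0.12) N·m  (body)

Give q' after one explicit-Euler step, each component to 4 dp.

2q̇ = q⊗(0,ω) = (0.8485284, -1.0606605, 0.8485284, -0.6363963)
q' = normalize(q + ½dt·q⊗(0,ω)) = (-0.6897, -0.0212, 0.7236, -0.0127)

q' = (-0.6897, -0.0212, 0.7236, -0.0127)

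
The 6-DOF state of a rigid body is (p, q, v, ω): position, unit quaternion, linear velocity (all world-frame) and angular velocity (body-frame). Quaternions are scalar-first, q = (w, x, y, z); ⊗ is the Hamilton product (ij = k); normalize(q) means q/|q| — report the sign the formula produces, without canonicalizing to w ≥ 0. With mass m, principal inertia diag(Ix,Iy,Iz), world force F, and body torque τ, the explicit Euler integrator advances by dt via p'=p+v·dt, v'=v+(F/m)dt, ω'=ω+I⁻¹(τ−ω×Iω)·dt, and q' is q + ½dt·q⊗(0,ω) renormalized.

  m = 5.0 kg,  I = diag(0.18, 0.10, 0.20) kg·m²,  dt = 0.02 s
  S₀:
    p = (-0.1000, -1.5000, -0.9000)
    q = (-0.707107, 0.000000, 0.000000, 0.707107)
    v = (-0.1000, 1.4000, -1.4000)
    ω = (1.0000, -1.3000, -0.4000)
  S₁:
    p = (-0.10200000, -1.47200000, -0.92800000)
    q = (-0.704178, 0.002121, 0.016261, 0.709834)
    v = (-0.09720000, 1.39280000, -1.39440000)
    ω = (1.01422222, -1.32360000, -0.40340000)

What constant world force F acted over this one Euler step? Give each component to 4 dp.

Δv = v₁−v₀ = (0.00280000, -0.00720000, 0.00560000)
F = m·Δv/dt = (0.7000, -1.8000, 1.4000)

F = (0.7000, -1.8000, 1.4000)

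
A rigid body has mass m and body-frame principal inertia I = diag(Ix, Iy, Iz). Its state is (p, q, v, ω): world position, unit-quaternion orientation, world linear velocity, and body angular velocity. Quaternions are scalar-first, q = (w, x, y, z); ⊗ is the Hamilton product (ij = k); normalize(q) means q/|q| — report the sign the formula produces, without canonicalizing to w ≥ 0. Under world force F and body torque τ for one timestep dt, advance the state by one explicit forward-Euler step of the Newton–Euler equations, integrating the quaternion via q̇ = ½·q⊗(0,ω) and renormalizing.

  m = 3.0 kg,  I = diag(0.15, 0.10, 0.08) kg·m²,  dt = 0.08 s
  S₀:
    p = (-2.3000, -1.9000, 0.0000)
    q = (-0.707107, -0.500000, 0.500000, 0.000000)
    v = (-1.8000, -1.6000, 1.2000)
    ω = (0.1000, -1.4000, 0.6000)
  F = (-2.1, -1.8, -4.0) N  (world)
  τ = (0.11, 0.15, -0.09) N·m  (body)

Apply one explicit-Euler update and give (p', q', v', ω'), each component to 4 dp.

p' = p + v·dt = (-2.4440, -2.0280, 0.0960)
v' = v + a·dt = (-1.8560, -1.6480, 1.0933)
α = I⁻¹(τ − ω×Iω) = (0.6213, 1.4580, -1.2125)
ω + α·dt = (0.1497, -1.2834, 0.5030)
2q̇ = q⊗(0,ω) = (0.7500000, 0.2292893, 1.2899498, 0.2257358)
q' = normalize(q + ½dt·q⊗(0,ω)) = (-0.6758, -0.4899, 0.5506, 0.0090)

p' = (-2.4440, -2.0280, 0.0960)
q' = (-0.6758, -0.4899, 0.5506, 0.0090)
v' = (-1.8560, -1.6480, 1.0933)
ω' = (0.1497, -1.2834, 0.5030)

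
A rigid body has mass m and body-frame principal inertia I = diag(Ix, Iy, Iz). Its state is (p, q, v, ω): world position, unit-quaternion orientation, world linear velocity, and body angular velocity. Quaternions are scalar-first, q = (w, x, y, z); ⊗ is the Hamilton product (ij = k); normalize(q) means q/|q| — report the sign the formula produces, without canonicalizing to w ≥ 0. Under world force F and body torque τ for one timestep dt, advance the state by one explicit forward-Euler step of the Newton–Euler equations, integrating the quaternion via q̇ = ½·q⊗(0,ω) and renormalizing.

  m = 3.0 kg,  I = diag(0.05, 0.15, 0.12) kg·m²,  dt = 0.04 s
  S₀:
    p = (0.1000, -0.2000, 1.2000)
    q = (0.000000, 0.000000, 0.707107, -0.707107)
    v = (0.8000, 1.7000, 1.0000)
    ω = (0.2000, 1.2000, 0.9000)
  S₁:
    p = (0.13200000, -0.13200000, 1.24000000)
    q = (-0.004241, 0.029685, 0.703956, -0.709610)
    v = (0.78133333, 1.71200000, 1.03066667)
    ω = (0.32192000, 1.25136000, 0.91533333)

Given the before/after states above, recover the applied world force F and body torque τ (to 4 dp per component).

Δv = v₁−v₀ = (-0.01866667, 0.01200000, 0.03066667)
m·(v₁−v₀)/dt = (-1.4000, 0.9000, 2.3000)
Δω = ω₁−ω₀ = (0.12192000, 0.05136000, 0.01533333)
ω₀×(Iω₀) = (-0.0324, -0.0126, 0.0240)
applied torque τ = (0.1200, 0.1800, 0.0700)

F = (-1.4000, 0.9000, 2.3000)
τ = (0.1200, 0.1800, 0.0700)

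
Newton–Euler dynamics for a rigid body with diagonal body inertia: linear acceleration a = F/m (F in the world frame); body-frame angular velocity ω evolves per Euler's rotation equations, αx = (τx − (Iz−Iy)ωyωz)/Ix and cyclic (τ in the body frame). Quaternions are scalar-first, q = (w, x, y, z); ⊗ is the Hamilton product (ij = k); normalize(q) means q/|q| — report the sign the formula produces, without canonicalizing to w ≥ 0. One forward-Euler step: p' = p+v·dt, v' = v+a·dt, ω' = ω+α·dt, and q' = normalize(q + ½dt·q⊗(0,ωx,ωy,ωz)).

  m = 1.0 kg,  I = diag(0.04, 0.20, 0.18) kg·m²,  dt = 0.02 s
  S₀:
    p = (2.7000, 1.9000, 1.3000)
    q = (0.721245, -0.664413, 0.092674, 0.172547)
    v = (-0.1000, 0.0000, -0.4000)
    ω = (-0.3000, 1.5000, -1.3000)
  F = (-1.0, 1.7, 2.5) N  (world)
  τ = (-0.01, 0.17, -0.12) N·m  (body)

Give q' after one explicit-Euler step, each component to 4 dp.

q' = (0.7200, -0.6702, 0.0943, 0.1535)

q⊗(0,ω) = (-0.1140238, -0.5956702, 0.1663665, -1.9064358)
q + ½dt·q⊗(0,ω), renormalized = (0.7200, -0.6702, 0.0943, 0.1535)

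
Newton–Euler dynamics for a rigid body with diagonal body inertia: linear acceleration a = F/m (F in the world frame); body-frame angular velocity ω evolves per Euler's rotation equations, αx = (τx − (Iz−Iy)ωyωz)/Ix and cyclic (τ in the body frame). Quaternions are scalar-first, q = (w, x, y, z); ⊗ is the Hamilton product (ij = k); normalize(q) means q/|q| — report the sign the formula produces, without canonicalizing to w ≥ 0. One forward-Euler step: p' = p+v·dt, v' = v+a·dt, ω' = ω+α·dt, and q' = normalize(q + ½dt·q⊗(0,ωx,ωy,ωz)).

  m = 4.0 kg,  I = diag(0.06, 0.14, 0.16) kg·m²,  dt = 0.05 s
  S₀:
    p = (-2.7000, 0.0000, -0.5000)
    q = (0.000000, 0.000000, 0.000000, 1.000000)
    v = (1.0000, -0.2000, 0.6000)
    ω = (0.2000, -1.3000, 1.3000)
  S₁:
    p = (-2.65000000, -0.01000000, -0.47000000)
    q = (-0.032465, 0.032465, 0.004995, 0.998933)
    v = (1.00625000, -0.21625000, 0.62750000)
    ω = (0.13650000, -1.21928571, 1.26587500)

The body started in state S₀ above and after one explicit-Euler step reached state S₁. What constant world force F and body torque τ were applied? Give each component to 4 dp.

rate change Δω = (-0.06350000, 0.08071429, -0.03412500)
I·α + gyro = (-0.1100, 0.2000, -0.1300)
v₁ − v₀ = (0.00625000, -0.01625000, 0.02750000)
m·(v₁−v₀)/dt = (0.5000, -1.3000, 2.2000)

F = (0.5000, -1.3000, 2.2000)
τ = (-0.1100, 0.2000, -0.1300)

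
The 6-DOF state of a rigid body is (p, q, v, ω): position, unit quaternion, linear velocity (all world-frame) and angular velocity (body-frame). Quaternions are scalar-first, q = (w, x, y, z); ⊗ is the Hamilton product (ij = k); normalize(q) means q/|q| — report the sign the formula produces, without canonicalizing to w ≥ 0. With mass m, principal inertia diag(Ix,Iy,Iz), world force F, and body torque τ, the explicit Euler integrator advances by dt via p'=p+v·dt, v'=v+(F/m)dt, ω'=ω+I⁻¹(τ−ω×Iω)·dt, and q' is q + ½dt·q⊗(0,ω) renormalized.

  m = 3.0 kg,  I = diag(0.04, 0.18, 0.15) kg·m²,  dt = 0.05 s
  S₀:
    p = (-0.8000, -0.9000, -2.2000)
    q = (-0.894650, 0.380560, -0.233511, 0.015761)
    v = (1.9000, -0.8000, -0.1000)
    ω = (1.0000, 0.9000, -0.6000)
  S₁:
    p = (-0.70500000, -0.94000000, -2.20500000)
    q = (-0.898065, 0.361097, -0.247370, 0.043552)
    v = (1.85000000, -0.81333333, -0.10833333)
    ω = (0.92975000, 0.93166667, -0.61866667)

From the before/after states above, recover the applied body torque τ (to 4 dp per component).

rate change Δω = (-0.07025000, 0.03166667, -0.01866667)
I·α + gyro = (-0.0400, 0.1800, 0.0700)

τ = (-0.0400, 0.1800, 0.0700)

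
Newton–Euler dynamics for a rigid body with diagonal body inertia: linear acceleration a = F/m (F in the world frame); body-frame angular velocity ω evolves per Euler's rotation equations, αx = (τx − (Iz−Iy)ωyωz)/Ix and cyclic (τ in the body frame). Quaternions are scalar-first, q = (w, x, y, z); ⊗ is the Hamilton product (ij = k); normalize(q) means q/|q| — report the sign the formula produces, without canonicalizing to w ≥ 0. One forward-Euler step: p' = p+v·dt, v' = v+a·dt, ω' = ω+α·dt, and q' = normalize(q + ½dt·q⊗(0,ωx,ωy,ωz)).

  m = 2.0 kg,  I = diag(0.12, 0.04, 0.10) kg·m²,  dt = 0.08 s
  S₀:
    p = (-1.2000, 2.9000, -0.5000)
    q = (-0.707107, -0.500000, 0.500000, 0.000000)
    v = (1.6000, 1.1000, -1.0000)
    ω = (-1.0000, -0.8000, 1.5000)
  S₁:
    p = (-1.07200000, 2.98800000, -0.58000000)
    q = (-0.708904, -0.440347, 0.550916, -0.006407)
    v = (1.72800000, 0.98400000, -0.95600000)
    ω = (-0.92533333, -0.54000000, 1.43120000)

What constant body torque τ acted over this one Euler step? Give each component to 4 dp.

τ = (0.0400, 0.1000, -0.1500)

rate change Δω = (0.07466667, 0.26000000, -0.06880000)
τ = I·(Δω/dt) + ω₀×(Iω₀) = (0.0400, 0.1000, -0.1500)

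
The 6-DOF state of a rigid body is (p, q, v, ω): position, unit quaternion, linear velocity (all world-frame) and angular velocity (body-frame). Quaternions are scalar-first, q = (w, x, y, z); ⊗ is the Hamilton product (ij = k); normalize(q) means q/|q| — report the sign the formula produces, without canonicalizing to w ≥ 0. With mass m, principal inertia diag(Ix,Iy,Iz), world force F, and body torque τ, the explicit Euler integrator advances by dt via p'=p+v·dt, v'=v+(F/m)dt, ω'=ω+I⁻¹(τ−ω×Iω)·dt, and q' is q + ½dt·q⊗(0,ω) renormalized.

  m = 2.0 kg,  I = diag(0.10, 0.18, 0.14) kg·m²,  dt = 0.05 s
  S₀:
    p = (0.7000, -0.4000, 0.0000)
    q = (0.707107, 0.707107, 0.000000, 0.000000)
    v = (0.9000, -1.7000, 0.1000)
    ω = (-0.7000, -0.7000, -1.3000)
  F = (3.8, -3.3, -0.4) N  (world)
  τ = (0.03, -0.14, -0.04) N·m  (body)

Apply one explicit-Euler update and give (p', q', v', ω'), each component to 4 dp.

a = F/m = (1.9000, -1.6500, -0.2000)
p' = p + v·dt = (0.7450, -0.4850, 0.0050)
v' = v + a·dt = (0.9950, -1.7825, 0.0900)
ω×(Iω) gyroscopic = (-0.0364, -0.0364, 0.0392)
α = I⁻¹(τ − ω×Iω) = (0.6640, -0.5756, -0.5657)
ω' = ω + α·dt = (-0.6668, -0.7288, -1.3283)
Hamilton product q⊗(0,ω) = (0.4949749, -0.4949749, 0.4242642, -1.4142140)
updated quaternion q' = (0.7189, 0.6942, 0.0106, -0.0353)

p' = (0.7450, -0.4850, 0.0050)
q' = (0.7189, 0.6942, 0.0106, -0.0353)
v' = (0.9950, -1.7825, 0.0900)
ω' = (-0.6668, -0.7288, -1.3283)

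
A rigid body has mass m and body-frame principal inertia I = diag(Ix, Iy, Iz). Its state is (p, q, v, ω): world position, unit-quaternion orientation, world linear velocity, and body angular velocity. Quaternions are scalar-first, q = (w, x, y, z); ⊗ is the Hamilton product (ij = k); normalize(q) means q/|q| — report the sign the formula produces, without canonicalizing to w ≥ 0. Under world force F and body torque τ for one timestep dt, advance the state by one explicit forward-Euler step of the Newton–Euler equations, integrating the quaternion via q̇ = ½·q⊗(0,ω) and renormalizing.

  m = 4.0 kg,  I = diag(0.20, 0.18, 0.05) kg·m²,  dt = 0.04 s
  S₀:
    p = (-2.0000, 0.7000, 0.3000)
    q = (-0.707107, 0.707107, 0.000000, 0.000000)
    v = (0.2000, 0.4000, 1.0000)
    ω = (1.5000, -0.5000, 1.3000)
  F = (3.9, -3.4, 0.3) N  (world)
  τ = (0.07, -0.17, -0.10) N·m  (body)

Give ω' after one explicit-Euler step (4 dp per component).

α = I⁻¹(τ − ω×Iω) = (-0.0725, -2.5694, -2.3000)
new body rate ω' = (1.4971, -0.6028, 1.2080)

ω' = (1.4971, -0.6028, 1.2080)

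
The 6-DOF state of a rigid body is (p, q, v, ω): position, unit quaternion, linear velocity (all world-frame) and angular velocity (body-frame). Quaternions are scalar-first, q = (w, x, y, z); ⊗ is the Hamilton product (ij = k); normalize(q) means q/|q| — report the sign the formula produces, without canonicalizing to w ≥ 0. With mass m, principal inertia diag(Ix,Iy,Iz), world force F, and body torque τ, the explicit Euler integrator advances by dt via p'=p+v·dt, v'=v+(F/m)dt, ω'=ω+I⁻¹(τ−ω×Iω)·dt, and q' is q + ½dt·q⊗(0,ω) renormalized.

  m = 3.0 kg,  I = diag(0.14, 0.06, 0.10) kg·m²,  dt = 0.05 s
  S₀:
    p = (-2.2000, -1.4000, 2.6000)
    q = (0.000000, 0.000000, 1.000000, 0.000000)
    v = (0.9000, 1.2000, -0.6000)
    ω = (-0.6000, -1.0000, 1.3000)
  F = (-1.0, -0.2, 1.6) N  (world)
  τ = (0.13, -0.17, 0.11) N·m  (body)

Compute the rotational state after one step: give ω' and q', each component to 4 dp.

ω' = (-0.5350, -1.1157, 1.3790)
q' = (0.0250, 0.0325, 0.9990, 0.0150)

precession coupling ω×(Iω) = (-0.0520, -0.0312, -0.0480)
(τ − ω×Iω)/I = (1.3000, -2.3133, 1.5800)
new body rate ω' = (-0.5350, -1.1157, 1.3790)
q⊗(0,ω) = (1.0000000, 1.3000000, 0.0000000, 0.6000000)
updated quaternion q' = (0.0250, 0.0325, 0.9990, 0.0150)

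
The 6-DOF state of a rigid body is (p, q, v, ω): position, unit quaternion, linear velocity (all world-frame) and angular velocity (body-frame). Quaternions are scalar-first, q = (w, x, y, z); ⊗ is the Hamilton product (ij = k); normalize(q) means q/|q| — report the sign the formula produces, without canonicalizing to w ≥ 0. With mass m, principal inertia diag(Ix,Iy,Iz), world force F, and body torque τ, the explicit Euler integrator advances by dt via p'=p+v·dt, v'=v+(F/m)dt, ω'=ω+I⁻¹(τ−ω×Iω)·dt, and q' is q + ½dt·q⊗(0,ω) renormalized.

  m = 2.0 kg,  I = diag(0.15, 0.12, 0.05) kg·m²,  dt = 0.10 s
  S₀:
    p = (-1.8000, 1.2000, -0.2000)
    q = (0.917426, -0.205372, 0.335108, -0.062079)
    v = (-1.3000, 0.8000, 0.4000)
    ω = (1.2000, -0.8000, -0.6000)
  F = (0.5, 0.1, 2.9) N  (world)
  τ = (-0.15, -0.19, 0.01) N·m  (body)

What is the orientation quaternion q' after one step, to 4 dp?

Hamilton product q⊗(0,ω) = (0.4772854, 0.8501832, -0.9316588, -0.7882876)
updated quaternion q' = (0.9384, -0.1624, 0.2876, -0.1012)

q' = (0.9384, -0.1624, 0.2876, -0.1012)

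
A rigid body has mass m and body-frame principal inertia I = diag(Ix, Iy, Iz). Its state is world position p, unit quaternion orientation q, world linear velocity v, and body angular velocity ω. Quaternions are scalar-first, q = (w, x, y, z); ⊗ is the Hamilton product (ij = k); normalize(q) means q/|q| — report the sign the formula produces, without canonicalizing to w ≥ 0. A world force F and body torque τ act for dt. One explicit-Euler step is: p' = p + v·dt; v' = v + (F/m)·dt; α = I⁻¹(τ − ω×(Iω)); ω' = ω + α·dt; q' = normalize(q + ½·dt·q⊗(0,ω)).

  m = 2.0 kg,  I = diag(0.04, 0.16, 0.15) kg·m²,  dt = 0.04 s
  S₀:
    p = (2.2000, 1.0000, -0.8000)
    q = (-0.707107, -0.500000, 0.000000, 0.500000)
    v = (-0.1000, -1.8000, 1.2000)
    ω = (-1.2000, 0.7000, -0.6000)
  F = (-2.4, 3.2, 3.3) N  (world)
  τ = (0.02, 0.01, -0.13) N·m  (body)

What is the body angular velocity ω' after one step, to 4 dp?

ω×(Iω) gyroscopic = (0.0042, -0.0792, -0.1008)
angular accel α = (0.3950, 0.5575, -0.1947)
ω' = ω + α·dt = (-1.1842, 0.7223, -0.6078)

ω' = (-1.1842, 0.7223, -0.6078)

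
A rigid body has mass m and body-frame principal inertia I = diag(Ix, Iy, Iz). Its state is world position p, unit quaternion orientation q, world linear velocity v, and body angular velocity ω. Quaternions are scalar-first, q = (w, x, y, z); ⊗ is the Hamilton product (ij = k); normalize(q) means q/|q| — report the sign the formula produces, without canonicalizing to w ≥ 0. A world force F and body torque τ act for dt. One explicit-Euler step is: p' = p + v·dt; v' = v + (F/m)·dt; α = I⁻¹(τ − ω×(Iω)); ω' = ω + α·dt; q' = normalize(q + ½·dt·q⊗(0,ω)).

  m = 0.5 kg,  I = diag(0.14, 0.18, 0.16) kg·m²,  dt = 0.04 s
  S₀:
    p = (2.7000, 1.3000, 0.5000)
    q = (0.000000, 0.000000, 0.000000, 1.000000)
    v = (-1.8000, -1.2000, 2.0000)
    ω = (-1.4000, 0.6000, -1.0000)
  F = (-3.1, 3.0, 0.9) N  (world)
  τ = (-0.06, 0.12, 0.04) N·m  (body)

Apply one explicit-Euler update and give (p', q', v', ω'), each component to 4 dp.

p' = (2.6280, 1.2520, 0.5800)
q' = (0.0200, -0.0120, -0.0280, 0.9993)
v' = (-2.0480, -0.9600, 2.0720)
ω' = (-1.4206, 0.6329, -0.9816)

linear accel F/m = (-6.2000, 6.0000, 1.8000)
p' = p + v·dt = (2.6280, 1.2520, 0.5800)
v + (F/m)dt = (-2.0480, -0.9600, 2.0720)
ω×(Iω) gyroscopic = (0.0120, -0.0280, -0.0336)
angular accel α = (-0.5143, 0.8222, 0.4600)
ω + α·dt = (-1.4206, 0.6329, -0.9816)
2q̇ = q⊗(0,ω) = (1.0000000, -0.6000000, -1.4000000, 0.0000000)
q + ½dt·q⊗(0,ω), renormalized = (0.0200, -0.0120, -0.0280, 0.9993)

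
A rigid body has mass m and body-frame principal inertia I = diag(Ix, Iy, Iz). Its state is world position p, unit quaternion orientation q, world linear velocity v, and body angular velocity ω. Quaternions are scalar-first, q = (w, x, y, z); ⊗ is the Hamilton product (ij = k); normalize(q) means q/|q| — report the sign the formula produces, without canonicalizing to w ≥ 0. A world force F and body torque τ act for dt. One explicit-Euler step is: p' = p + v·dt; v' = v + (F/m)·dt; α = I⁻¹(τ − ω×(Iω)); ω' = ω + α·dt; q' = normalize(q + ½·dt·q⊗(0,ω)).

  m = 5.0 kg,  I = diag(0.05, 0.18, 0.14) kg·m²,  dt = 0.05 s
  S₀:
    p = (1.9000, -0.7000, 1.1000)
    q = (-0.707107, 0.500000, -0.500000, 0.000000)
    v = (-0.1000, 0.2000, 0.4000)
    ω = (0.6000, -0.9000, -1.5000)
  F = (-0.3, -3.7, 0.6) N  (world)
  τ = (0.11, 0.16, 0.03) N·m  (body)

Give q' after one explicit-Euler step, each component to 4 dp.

q' = (-0.7251, 0.5076, -0.4648, 0.0227)

2q̇ = q⊗(0,ω) = (-0.7500000, 0.3257358, 1.3863963, 0.9106605)
q' = normalize(q + ½dt·q⊗(0,ω)) = (-0.7251, 0.5076, -0.4648, 0.0227)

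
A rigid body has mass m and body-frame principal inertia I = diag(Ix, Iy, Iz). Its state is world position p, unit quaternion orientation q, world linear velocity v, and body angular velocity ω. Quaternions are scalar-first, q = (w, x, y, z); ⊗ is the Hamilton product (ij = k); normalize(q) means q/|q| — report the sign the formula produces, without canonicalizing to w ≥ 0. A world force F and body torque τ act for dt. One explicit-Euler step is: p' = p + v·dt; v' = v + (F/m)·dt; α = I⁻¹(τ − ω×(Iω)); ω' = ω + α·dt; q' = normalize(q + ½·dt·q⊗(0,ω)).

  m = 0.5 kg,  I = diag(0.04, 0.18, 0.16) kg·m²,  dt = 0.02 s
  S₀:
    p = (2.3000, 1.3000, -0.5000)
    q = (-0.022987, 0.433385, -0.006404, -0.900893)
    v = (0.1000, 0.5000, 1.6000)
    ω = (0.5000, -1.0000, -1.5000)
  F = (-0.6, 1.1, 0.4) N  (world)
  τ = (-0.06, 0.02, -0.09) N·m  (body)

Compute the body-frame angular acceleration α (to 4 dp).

α = (-0.7500, -0.3889, -0.1250)

gyro term ω×Iω = (-0.0300, 0.0900, -0.0700)
α = I⁻¹(τ − ω×Iω) = (-0.7500, -0.3889, -0.1250)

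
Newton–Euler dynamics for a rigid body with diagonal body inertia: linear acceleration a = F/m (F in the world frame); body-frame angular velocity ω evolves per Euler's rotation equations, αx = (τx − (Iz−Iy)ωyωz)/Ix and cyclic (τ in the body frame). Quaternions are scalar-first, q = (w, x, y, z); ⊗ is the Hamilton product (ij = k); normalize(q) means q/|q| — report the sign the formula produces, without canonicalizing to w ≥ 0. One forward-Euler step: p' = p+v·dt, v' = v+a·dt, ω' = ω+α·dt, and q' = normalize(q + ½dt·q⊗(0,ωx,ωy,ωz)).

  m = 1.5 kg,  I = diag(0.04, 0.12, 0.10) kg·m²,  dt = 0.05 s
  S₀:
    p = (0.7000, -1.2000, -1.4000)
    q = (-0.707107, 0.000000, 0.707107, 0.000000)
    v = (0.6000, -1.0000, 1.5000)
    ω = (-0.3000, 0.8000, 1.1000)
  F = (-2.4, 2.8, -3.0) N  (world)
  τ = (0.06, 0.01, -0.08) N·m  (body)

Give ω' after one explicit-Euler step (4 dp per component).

ω×(Iω) gyroscopic = (-0.0176, 0.0198, -0.0192)
(τ − ω×Iω)/I = (1.9400, -0.0817, -0.6080)
ω' = ω + α·dt = (-0.2030, 0.7959, 1.0696)

ω' = (-0.2030, 0.7959, 1.0696)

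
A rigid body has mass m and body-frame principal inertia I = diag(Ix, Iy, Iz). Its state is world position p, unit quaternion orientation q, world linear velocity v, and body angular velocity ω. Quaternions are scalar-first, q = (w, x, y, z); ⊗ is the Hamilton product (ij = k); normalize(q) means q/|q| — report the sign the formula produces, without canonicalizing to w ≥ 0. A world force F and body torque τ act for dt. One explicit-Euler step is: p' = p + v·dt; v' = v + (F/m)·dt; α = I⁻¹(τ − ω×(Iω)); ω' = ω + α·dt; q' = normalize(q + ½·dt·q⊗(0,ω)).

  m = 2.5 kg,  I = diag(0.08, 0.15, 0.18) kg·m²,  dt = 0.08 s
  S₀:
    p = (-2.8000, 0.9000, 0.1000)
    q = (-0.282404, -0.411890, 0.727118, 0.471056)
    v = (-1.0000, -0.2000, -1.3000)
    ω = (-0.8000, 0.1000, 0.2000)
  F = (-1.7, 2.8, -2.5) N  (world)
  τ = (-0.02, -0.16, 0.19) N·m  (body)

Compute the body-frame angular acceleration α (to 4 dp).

α = (-0.2575, -1.1733, 1.0867)

gyro term ω×Iω = (0.0006, 0.0160, -0.0056)
α = I⁻¹(τ − ω×Iω) = (-0.2575, -1.1733, 1.0867)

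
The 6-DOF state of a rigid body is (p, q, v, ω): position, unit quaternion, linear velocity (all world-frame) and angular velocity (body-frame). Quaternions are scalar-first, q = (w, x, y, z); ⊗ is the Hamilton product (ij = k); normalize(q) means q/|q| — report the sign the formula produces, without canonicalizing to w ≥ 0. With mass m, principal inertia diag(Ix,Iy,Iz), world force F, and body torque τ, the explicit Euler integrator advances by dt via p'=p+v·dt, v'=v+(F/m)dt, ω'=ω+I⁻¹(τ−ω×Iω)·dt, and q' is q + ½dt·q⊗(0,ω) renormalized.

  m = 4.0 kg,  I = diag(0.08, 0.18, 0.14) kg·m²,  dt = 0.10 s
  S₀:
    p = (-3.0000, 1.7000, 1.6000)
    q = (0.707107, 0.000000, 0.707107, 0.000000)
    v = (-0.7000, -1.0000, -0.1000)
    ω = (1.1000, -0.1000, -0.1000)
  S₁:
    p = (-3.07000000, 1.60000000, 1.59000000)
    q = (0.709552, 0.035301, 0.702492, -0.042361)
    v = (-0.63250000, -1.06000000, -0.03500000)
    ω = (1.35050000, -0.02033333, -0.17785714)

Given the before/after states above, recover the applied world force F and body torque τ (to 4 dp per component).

F = (2.7000, -2.4000, 2.6000)
τ = (0.2000, 0.1500, -0.1200)

velocity change Δv = (0.06750000, -0.06000000, 0.06500000)
F = m·Δv/dt = (2.7000, -2.4000, 2.6000)
rate change Δω = (0.25050000, 0.07966667, -0.07785714)
precession coupling = (-0.0004, 0.0066, -0.0110)
applied torque τ = (0.2000, 0.1500, -0.1200)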